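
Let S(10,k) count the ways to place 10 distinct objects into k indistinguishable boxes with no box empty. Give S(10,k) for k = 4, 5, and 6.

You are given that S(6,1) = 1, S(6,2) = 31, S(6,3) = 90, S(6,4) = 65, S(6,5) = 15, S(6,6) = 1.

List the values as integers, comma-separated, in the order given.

r7: T_7,1=1×1+0=1; T_7,2=2×31+1=63; T_7,3=3×90+31=301; T_7,4=4×65+90=350; T_7,5=5×15+65=140; T_7,6=6×1+15=21
r8: T_8,2=2×63+1=127; T_8,3=3×301+63=966; T_8,4=4×350+301=1701; T_8,5=5×140+350=1050; T_8,6=6×21+140=266
r9: T_9,3=3×966+127=3025; T_9,4=4×1701+966=7770; T_9,5=5×1050+1701=6951; T_9,6=6×266+1050=2646
r10: T_10,4=4×7770+3025=34105; T_10,5=5×6951+7770=42525; T_10,6=6×2646+6951=22827
Read S(10,4) = 34105, S(10,5) = 42525, S(10,6) = 22827.

34105, 42525, 22827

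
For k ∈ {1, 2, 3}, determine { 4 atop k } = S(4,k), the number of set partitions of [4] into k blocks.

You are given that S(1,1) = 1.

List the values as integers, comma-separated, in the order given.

1, 7, 6

i=2: T(2,1)=0+1·1=1 | T(2,2)=1+2·0=1
i=3: T(3,1)=0+1·1=1 | T(3,2)=1+2·1=3 | T(3,3)=1+3·0=1
i=4: T(4,1)=0+1·1=1 | T(4,2)=1+2·3=7 | T(4,3)=3+3·1=6
Read S(4,1) = 1, S(4,2) = 7, S(4,3) = 6.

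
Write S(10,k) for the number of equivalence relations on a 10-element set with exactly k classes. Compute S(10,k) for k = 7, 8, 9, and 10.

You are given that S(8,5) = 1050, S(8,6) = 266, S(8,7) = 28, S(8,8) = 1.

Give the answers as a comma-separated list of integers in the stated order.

i=9: T(9,6)=1050+6·266=2646 | T(9,7)=266+7·28=462 | T(9,8)=28+8·1=36 | T(9,9)=1+9·0=1
i=10: T(10,7)=2646+7·462=5880 | T(10,8)=462+8·36=750 | T(10,9)=36+9·1=45 | T(10,10)=1+10·0=1
Read S(10,7) = 5880, S(10,8) = 750, S(10,9) = 45, S(10,10) = 1.

5880, 750, 45, 1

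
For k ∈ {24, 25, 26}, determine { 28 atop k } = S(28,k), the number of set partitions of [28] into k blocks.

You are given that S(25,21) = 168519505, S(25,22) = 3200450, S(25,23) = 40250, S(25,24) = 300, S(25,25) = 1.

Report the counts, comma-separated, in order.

@26  (26,22):3200450·22+168519505→238929405, (26,23):40250·23+3200450→4126200, (26,24):300·24+40250→47450, (26,25):1·25+300→325, (26,26):0·26+1→1
@27  (27,23):4126200·23+238929405→333832005, (27,24):47450·24+4126200→5265000, (27,25):325·25+47450→55575, (27,26):1·26+325→351
@28  (28,24):5265000·24+333832005→460192005, (28,25):55575·25+5265000→6654375, (28,26):351·26+55575→64701
Read S(28,24) = 460192005, S(28,25) = 6654375, S(28,26) = 64701.

460192005, 6654375, 64701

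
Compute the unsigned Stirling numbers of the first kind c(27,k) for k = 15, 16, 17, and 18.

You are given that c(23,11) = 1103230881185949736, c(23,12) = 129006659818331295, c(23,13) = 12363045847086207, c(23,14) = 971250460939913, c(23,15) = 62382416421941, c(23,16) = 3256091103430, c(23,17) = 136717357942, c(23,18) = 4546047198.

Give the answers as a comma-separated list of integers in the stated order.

137637641117332879365, 9666373658466991050, 572253155704900800, 28460103232088385

row 24: T[24][12]=23·129006659818331295+1103230881185949736=4070384057007569521  T[24][13]=23·12363045847086207+129006659818331295=413356714301314056  T[24][14]=23·971250460939913+12363045847086207=34701806448704206  T[24][15]=23·62382416421941+971250460939913=2406046038644556  T[24][16]=23·3256091103430+62382416421941=137272511800831  T[24][17]=23·136717357942+3256091103430=6400590336096  T[24][18]=23·4546047198+136717357942=241276443496
row 25: T[25][13]=24·413356714301314056+4070384057007569521=13990945200239106865  T[25][14]=24·34701806448704206+413356714301314056=1246200069070215000  T[25][15]=24·2406046038644556+34701806448704206=92446911376173550  T[25][16]=24·137272511800831+2406046038644556=5700586321864500  T[25][17]=24·6400590336096+137272511800831=290886679867135  T[25][18]=24·241276443496+6400590336096=12191224980000
row 26: T[26][14]=25·1246200069070215000+13990945200239106865=45145946926994481865  T[26][15]=25·92446911376173550+1246200069070215000=3557372853474553750  T[26][16]=25·5700586321864500+92446911376173550=234961569422786050  T[26][17]=25·290886679867135+5700586321864500=12972753318542875  T[26][18]=25·12191224980000+290886679867135=595667304367135
row 27: T[27][15]=26·3557372853474553750+45145946926994481865=137637641117332879365  T[27][16]=26·234961569422786050+3557372853474553750=9666373658466991050  T[27][17]=26·12972753318542875+234961569422786050=572253155704900800  T[27][18]=26·595667304367135+12972753318542875=28460103232088385
Read c(27,15) = 137637641117332879365, c(27,16) = 9666373658466991050, c(27,17) = 572253155704900800, c(27,18) = 28460103232088385.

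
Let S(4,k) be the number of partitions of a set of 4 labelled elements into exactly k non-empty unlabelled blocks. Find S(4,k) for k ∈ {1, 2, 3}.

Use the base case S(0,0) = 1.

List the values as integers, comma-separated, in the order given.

[1] T[1,1]:1*0+1=1
[2] T[2,1]:1*1+0=1 · T[2,2]:2*0+1=1
[3] T[3,1]:1*1+0=1 · T[3,2]:2*1+1=3 · T[3,3]:3*0+1=1
[4] T[4,1]:1*1+0=1 · T[4,2]:2*3+1=7 · T[4,3]:3*1+3=6
Read S(4,1) = 1, S(4,2) = 7, S(4,3) = 6.

1, 7, 6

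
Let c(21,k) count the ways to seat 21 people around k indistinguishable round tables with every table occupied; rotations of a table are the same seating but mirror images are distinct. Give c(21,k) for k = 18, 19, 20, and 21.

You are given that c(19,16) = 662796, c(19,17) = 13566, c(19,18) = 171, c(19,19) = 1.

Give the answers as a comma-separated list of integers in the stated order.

1256850, 20615, 210, 1

r20: T_20,17=19×13566+662796=920550; T_20,18=19×171+13566=16815; T_20,19=19×1+171=190; T_20,20=19×0+1=1
r21: T_21,18=20×16815+920550=1256850; T_21,19=20×190+16815=20615; T_21,20=20×1+190=210; T_21,21=20×0+1=1
Read c(21,18) = 1256850, c(21,19) = 20615, c(21,20) = 210, c(21,21) = 1.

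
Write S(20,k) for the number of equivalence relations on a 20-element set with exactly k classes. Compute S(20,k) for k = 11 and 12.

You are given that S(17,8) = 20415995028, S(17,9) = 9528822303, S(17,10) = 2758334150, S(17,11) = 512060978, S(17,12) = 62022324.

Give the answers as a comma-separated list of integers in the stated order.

1900842429486, 411016633391

i=18: T(18,9)=20415995028+9·9528822303=106175395755 | T(18,10)=9528822303+10·2758334150=37112163803 | T(18,11)=2758334150+11·512060978=8391004908 | T(18,12)=512060978+12·62022324=1256328866
i=19: T(19,10)=106175395755+10·37112163803=477297033785 | T(19,11)=37112163803+11·8391004908=129413217791 | T(19,12)=8391004908+12·1256328866=23466951300
i=20: T(20,11)=477297033785+11·129413217791=1900842429486 | T(20,12)=129413217791+12·23466951300=411016633391
Read S(20,11) = 1900842429486, S(20,12) = 411016633391.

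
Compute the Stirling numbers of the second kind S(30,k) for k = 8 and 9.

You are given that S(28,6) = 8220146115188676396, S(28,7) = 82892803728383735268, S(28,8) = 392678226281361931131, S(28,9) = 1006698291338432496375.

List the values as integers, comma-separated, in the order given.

26383018684048108297800, 88300984248924568770870

[29] T[29,7]:7*82892803728383735268+8220146115188676396=588469772213874823272 · T[29,8]:8*392678226281361931131+82892803728383735268=3224318613979279184316 · T[29,9]:9*1006698291338432496375+392678226281361931131=9452962848327254398506
[30] T[30,8]:8*3224318613979279184316+588469772213874823272=26383018684048108297800 · T[30,9]:9*9452962848327254398506+3224318613979279184316=88300984248924568770870
Read S(30,8) = 26383018684048108297800, S(30,9) = 88300984248924568770870.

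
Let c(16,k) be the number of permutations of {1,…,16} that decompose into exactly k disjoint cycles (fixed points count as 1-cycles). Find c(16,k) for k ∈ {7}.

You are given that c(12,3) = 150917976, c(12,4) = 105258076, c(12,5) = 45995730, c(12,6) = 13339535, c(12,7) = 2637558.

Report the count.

i=13: T(13,4)=150917976+12·105258076=1414014888 | T(13,5)=105258076+12·45995730=657206836 | T(13,6)=45995730+12·13339535=206070150 | T(13,7)=13339535+12·2637558=44990231
i=14: T(14,5)=1414014888+13·657206836=9957703756 | T(14,6)=657206836+13·206070150=3336118786 | T(14,7)=206070150+13·44990231=790943153
i=15: T(15,6)=9957703756+14·3336118786=56663366760 | T(15,7)=3336118786+14·790943153=14409322928
i=16: T(16,7)=56663366760+15·14409322928=272803210680
Read c(16,7) = 272803210680.

272803210680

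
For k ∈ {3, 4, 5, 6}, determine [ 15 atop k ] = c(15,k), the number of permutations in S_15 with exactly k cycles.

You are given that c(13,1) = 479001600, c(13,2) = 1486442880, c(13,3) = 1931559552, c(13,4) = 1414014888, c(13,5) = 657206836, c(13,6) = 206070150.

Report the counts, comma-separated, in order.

row 14: T[14][2]=13·1486442880+479001600=19802759040  T[14][3]=13·1931559552+1486442880=26596717056  T[14][4]=13·1414014888+1931559552=20313753096  T[14][5]=13·657206836+1414014888=9957703756  T[14][6]=13·206070150+657206836=3336118786
row 15: T[15][3]=14·26596717056+19802759040=392156797824  T[15][4]=14·20313753096+26596717056=310989260400  T[15][5]=14·9957703756+20313753096=159721605680  T[15][6]=14·3336118786+9957703756=56663366760
Read c(15,3) = 392156797824, c(15,4) = 310989260400, c(15,5) = 159721605680, c(15,6) = 56663366760.

392156797824, 310989260400, 159721605680, 56663366760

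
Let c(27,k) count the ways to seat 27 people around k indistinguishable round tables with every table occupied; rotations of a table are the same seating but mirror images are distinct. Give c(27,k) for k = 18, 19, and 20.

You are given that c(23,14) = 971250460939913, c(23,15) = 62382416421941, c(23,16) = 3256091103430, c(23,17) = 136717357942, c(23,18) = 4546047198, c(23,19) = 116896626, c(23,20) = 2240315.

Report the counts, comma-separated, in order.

28460103232088385, 1182329687817135, 40681506808800

i=24: T(24,15)=971250460939913+23·62382416421941=2406046038644556 | T(24,16)=62382416421941+23·3256091103430=137272511800831 | T(24,17)=3256091103430+23·136717357942=6400590336096 | T(24,18)=136717357942+23·4546047198=241276443496 | T(24,19)=4546047198+23·116896626=7234669596 | T(24,20)=116896626+23·2240315=168423871
i=25: T(25,16)=2406046038644556+24·137272511800831=5700586321864500 | T(25,17)=137272511800831+24·6400590336096=290886679867135 | T(25,18)=6400590336096+24·241276443496=12191224980000 | T(25,19)=241276443496+24·7234669596=414908513800 | T(25,20)=7234669596+24·168423871=11276842500
i=26: T(26,17)=5700586321864500+25·290886679867135=12972753318542875 | T(26,18)=290886679867135+25·12191224980000=595667304367135 | T(26,19)=12191224980000+25·414908513800=22563937825000 | T(26,20)=414908513800+25·11276842500=696829576300
i=27: T(27,18)=12972753318542875+26·595667304367135=28460103232088385 | T(27,19)=595667304367135+26·22563937825000=1182329687817135 | T(27,20)=22563937825000+26·696829576300=40681506808800
Read c(27,18) = 28460103232088385, c(27,19) = 1182329687817135, c(27,20) = 40681506808800.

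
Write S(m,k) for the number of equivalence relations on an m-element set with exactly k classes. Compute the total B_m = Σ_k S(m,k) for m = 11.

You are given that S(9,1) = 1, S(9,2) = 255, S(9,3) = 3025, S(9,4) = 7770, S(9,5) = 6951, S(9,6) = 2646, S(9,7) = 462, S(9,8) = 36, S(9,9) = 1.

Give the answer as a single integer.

678570

@10  (10,1):1·1+0→1, (10,2):255·2+1→511, (10,3):3025·3+255→9330, (10,4):7770·4+3025→34105, (10,5):6951·5+7770→42525, (10,6):2646·6+6951→22827, (10,7):462·7+2646→5880, (10,8):36·8+462→750, (10,9):1·9+36→45, (10,10):0·10+1→1
@11  (11,1):1·1+0→1, (11,2):511·2+1→1023, (11,3):9330·3+511→28501, (11,4):34105·4+9330→145750, (11,5):42525·5+34105→246730, (11,6):22827·6+42525→179487, (11,7):5880·7+22827→63987, (11,8):750·8+5880→11880, (11,9):45·9+750→1155, (11,10):1·10+45→55, (11,11):0·11+1→1
B_11 = ΣS(11,k) = 1+1023+28501+145750+246730+179487+63987+11880+1155+55+1 = 678570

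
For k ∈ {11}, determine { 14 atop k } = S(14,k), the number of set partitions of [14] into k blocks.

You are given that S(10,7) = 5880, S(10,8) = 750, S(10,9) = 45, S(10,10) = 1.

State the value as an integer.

66066

r11: T_11,8=8×750+5880=11880; T_11,9=9×45+750=1155; T_11,10=10×1+45=55; T_11,11=11×0+1=1
r12: T_12,9=9×1155+11880=22275; T_12,10=10×55+1155=1705; T_12,11=11×1+55=66
r13: T_13,10=10×1705+22275=39325; T_13,11=11×66+1705=2431
r14: T_14,11=11×2431+39325=66066
Read S(14,11) = 66066.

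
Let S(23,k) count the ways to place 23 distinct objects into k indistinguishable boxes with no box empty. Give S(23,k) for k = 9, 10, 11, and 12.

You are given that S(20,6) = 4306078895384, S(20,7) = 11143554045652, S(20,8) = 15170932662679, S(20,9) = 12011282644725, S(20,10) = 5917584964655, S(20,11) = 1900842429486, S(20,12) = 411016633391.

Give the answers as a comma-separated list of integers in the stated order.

12320068811796900, 9593401297313460, 4864251308951100, 1672162773483930

r21: T_21,7=7×11143554045652+4306078895384=82310957214948; T_21,8=8×15170932662679+11143554045652=132511015347084; T_21,9=9×12011282644725+15170932662679=123272476465204; T_21,10=10×5917584964655+12011282644725=71187132291275; T_21,11=11×1900842429486+5917584964655=26826851689001; T_21,12=12×411016633391+1900842429486=6833042030178
r22: T_22,8=8×132511015347084+82310957214948=1142399079991620; T_22,9=9×123272476465204+132511015347084=1241963303533920; T_22,10=10×71187132291275+123272476465204=835143799377954; T_22,11=11×26826851689001+71187132291275=366282500870286; T_22,12=12×6833042030178+26826851689001=108823356051137
r23: T_23,9=9×1241963303533920+1142399079991620=12320068811796900; T_23,10=10×835143799377954+1241963303533920=9593401297313460; T_23,11=11×366282500870286+835143799377954=4864251308951100; T_23,12=12×108823356051137+366282500870286=1672162773483930
Read S(23,9) = 12320068811796900, S(23,10) = 9593401297313460, S(23,11) = 4864251308951100, S(23,12) = 1672162773483930.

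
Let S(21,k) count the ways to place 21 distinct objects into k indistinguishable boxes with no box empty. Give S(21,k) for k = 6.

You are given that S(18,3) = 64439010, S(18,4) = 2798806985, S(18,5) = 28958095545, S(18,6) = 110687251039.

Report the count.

26585679462804

[19] T[19,4]:4*2798806985+64439010=11259666950 · T[19,5]:5*28958095545+2798806985=147589284710 · T[19,6]:6*110687251039+28958095545=693081601779
[20] T[20,5]:5*147589284710+11259666950=749206090500 · T[20,6]:6*693081601779+147589284710=4306078895384
[21] T[21,6]:6*4306078895384+749206090500=26585679462804
Read S(21,6) = 26585679462804.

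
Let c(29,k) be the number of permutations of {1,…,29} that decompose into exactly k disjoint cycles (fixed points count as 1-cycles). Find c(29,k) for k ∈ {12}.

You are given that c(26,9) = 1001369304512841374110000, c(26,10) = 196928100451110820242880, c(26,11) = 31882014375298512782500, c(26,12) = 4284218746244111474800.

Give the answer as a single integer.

170857232541629621904997080

[27] T[27,10]:26*196928100451110820242880+1001369304512841374110000=6121499916241722700424880 · T[27,11]:26*31882014375298512782500+196928100451110820242880=1025860474208872152587880 · T[27,12]:26*4284218746244111474800+31882014375298512782500=143271701777645411127300
[28] T[28,11]:27*1025860474208872152587880+6121499916241722700424880=33819732719881270820297640 · T[28,12]:27*143271701777645411127300+1025860474208872152587880=4894196422205298253024980
[29] T[29,12]:28*4894196422205298253024980+33819732719881270820297640=170857232541629621904997080
Read c(29,12) = 170857232541629621904997080.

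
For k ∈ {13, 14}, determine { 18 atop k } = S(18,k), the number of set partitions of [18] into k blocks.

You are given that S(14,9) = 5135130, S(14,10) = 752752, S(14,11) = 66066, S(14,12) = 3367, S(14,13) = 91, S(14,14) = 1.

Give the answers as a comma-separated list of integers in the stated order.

row 15: T[15][10]=10·752752+5135130=12662650  T[15][11]=11·66066+752752=1479478  T[15][12]=12·3367+66066=106470  T[15][13]=13·91+3367=4550  T[15][14]=14·1+91=105
row 16: T[16][11]=11·1479478+12662650=28936908  T[16][12]=12·106470+1479478=2757118  T[16][13]=13·4550+106470=165620  T[16][14]=14·105+4550=6020
row 17: T[17][12]=12·2757118+28936908=62022324  T[17][13]=13·165620+2757118=4910178  T[17][14]=14·6020+165620=249900
row 18: T[18][13]=13·4910178+62022324=125854638  T[18][14]=14·249900+4910178=8408778
Read S(18,13) = 125854638, S(18,14) = 8408778.

125854638, 8408778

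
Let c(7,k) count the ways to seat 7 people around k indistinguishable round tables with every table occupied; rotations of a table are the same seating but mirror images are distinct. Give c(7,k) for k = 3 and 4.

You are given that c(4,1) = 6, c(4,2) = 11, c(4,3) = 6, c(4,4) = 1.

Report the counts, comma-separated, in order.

1624, 735

r5: T_5,1=4×6+0=24; T_5,2=4×11+6=50; T_5,3=4×6+11=35; T_5,4=4×1+6=10
r6: T_6,2=5×50+24=274; T_6,3=5×35+50=225; T_6,4=5×10+35=85
r7: T_7,3=6×225+274=1624; T_7,4=6×85+225=735
Read c(7,3) = 1624, c(7,4) = 735.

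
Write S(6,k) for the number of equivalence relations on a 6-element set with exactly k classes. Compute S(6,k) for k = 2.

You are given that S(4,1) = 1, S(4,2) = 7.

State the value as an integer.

@5  (5,1):1·1+0→1, (5,2):7·2+1→15
@6  (6,2):15·2+1→31
Read S(6,2) = 31.

31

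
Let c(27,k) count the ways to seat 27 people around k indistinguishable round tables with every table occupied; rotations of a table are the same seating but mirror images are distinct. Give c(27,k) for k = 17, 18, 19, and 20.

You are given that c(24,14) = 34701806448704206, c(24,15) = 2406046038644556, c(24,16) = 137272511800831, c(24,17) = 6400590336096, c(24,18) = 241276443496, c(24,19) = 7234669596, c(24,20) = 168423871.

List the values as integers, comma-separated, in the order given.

572253155704900800, 28460103232088385, 1182329687817135, 40681506808800

r25: T_25,15=24×2406046038644556+34701806448704206=92446911376173550; T_25,16=24×137272511800831+2406046038644556=5700586321864500; T_25,17=24×6400590336096+137272511800831=290886679867135; T_25,18=24×241276443496+6400590336096=12191224980000; T_25,19=24×7234669596+241276443496=414908513800; T_25,20=24×168423871+7234669596=11276842500
r26: T_26,16=25×5700586321864500+92446911376173550=234961569422786050; T_26,17=25×290886679867135+5700586321864500=12972753318542875; T_26,18=25×12191224980000+290886679867135=595667304367135; T_26,19=25×414908513800+12191224980000=22563937825000; T_26,20=25×11276842500+414908513800=696829576300
r27: T_27,17=26×12972753318542875+234961569422786050=572253155704900800; T_27,18=26×595667304367135+12972753318542875=28460103232088385; T_27,19=26×22563937825000+595667304367135=1182329687817135; T_27,20=26×696829576300+22563937825000=40681506808800
Read c(27,17) = 572253155704900800, c(27,18) = 28460103232088385, c(27,19) = 1182329687817135, c(27,20) = 40681506808800.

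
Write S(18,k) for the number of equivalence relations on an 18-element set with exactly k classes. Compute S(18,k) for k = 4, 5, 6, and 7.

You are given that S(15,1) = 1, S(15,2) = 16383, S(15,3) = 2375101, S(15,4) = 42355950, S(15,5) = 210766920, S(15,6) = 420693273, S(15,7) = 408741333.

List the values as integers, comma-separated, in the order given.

r16: T_16,2=2×16383+1=32767; T_16,3=3×2375101+16383=7141686; T_16,4=4×42355950+2375101=171798901; T_16,5=5×210766920+42355950=1096190550; T_16,6=6×420693273+210766920=2734926558; T_16,7=7×408741333+420693273=3281882604
r17: T_17,3=3×7141686+32767=21457825; T_17,4=4×171798901+7141686=694337290; T_17,5=5×1096190550+171798901=5652751651; T_17,6=6×2734926558+1096190550=17505749898; T_17,7=7×3281882604+2734926558=25708104786
r18: T_18,4=4×694337290+21457825=2798806985; T_18,5=5×5652751651+694337290=28958095545; T_18,6=6×17505749898+5652751651=110687251039; T_18,7=7×25708104786+17505749898=197462483400
Read S(18,4) = 2798806985, S(18,5) = 28958095545, S(18,6) = 110687251039, S(18,7) = 197462483400.

2798806985, 28958095545, 110687251039, 197462483400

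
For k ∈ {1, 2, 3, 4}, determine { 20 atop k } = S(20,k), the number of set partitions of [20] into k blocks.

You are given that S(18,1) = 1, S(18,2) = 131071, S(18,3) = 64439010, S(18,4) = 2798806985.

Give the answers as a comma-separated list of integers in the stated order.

@19  (19,1):1·1+0→1, (19,2):131071·2+1→262143, (19,3):64439010·3+131071→193448101, (19,4):2798806985·4+64439010→11259666950
@20  (20,1):1·1+0→1, (20,2):262143·2+1→524287, (20,3):193448101·3+262143→580606446, (20,4):11259666950·4+193448101→45232115901
Read S(20,1) = 1, S(20,2) = 524287, S(20,3) = 580606446, S(20,4) = 45232115901.

1, 524287, 580606446, 45232115901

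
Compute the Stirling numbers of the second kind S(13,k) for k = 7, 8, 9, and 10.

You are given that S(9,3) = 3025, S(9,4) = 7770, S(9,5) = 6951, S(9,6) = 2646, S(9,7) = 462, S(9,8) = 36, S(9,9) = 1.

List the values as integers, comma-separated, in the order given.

i=10: T(10,4)=3025+4·7770=34105 | T(10,5)=7770+5·6951=42525 | T(10,6)=6951+6·2646=22827 | T(10,7)=2646+7·462=5880 | T(10,8)=462+8·36=750 | T(10,9)=36+9·1=45 | T(10,10)=1+10·0=1
i=11: T(11,5)=34105+5·42525=246730 | T(11,6)=42525+6·22827=179487 | T(11,7)=22827+7·5880=63987 | T(11,8)=5880+8·750=11880 | T(11,9)=750+9·45=1155 | T(11,10)=45+10·1=55
i=12: T(12,6)=246730+6·179487=1323652 | T(12,7)=179487+7·63987=627396 | T(12,8)=63987+8·11880=159027 | T(12,9)=11880+9·1155=22275 | T(12,10)=1155+10·55=1705
i=13: T(13,7)=1323652+7·627396=5715424 | T(13,8)=627396+8·159027=1899612 | T(13,9)=159027+9·22275=359502 | T(13,10)=22275+10·1705=39325
Read S(13,7) = 5715424, S(13,8) = 1899612, S(13,9) = 359502, S(13,10) = 39325.

5715424, 1899612, 359502, 39325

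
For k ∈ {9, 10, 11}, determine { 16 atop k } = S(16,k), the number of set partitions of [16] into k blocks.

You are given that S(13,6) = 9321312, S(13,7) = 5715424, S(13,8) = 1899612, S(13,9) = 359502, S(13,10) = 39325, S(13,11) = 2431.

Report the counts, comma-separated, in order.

r14: T_14,7=7×5715424+9321312=49329280; T_14,8=8×1899612+5715424=20912320; T_14,9=9×359502+1899612=5135130; T_14,10=10×39325+359502=752752; T_14,11=11×2431+39325=66066
r15: T_15,8=8×20912320+49329280=216627840; T_15,9=9×5135130+20912320=67128490; T_15,10=10×752752+5135130=12662650; T_15,11=11×66066+752752=1479478
r16: T_16,9=9×67128490+216627840=820784250; T_16,10=10×12662650+67128490=193754990; T_16,11=11×1479478+12662650=28936908
Read S(16,9) = 820784250, S(16,10) = 193754990, S(16,11) = 28936908.

820784250, 193754990, 28936908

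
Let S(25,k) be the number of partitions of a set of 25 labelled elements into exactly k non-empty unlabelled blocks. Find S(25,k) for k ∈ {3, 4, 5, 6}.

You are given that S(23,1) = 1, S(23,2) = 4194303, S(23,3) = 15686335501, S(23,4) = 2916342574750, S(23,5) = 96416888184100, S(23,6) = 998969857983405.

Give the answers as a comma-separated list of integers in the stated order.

141197991025, 46771289738810, 2436684974110751, 37026417000002430

[24] T[24,2]:2*4194303+1=8388607 · T[24,3]:3*15686335501+4194303=47063200806 · T[24,4]:4*2916342574750+15686335501=11681056634501 · T[24,5]:5*96416888184100+2916342574750=485000783495250 · T[24,6]:6*998969857983405+96416888184100=6090236036084530
[25] T[25,3]:3*47063200806+8388607=141197991025 · T[25,4]:4*11681056634501+47063200806=46771289738810 · T[25,5]:5*485000783495250+11681056634501=2436684974110751 · T[25,6]:6*6090236036084530+485000783495250=37026417000002430
Read S(25,3) = 141197991025, S(25,4) = 46771289738810, S(25,5) = 2436684974110751, S(25,6) = 37026417000002430.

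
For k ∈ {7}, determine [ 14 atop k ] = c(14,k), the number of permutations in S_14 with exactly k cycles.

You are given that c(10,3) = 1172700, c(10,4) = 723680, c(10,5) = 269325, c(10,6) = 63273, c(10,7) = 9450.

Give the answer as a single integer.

790943153

[11] T[11,4]:10*723680+1172700=8409500 · T[11,5]:10*269325+723680=3416930 · T[11,6]:10*63273+269325=902055 · T[11,7]:10*9450+63273=157773
[12] T[12,5]:11*3416930+8409500=45995730 · T[12,6]:11*902055+3416930=13339535 · T[12,7]:11*157773+902055=2637558
[13] T[13,6]:12*13339535+45995730=206070150 · T[13,7]:12*2637558+13339535=44990231
[14] T[14,7]:13*44990231+206070150=790943153
Read c(14,7) = 790943153.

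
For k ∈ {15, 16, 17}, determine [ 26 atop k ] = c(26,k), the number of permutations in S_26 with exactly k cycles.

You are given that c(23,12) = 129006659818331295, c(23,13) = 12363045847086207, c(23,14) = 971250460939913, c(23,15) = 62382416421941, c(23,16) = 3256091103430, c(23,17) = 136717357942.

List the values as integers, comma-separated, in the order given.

3557372853474553750, 234961569422786050, 12972753318542875

r24: T_24,13=23×12363045847086207+129006659818331295=413356714301314056; T_24,14=23×971250460939913+12363045847086207=34701806448704206; T_24,15=23×62382416421941+971250460939913=2406046038644556; T_24,16=23×3256091103430+62382416421941=137272511800831; T_24,17=23×136717357942+3256091103430=6400590336096
r25: T_25,14=24×34701806448704206+413356714301314056=1246200069070215000; T_25,15=24×2406046038644556+34701806448704206=92446911376173550; T_25,16=24×137272511800831+2406046038644556=5700586321864500; T_25,17=24×6400590336096+137272511800831=290886679867135
r26: T_26,15=25×92446911376173550+1246200069070215000=3557372853474553750; T_26,16=25×5700586321864500+92446911376173550=234961569422786050; T_26,17=25×290886679867135+5700586321864500=12972753318542875
Read c(26,15) = 3557372853474553750, c(26,16) = 234961569422786050, c(26,17) = 12972753318542875.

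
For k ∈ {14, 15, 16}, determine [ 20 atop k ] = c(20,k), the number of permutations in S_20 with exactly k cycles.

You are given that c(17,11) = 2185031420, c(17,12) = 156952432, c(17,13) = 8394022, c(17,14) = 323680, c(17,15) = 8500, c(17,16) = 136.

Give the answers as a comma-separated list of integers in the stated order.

@18  (18,12):156952432·17+2185031420→4853222764, (18,13):8394022·17+156952432→299650806, (18,14):323680·17+8394022→13896582, (18,15):8500·17+323680→468180, (18,16):136·17+8500→10812
@19  (19,13):299650806·18+4853222764→10246937272, (19,14):13896582·18+299650806→549789282, (19,15):468180·18+13896582→22323822, (19,16):10812·18+468180→662796
@20  (20,14):549789282·19+10246937272→20692933630, (20,15):22323822·19+549789282→973941900, (20,16):662796·19+22323822→34916946
Read c(20,14) = 20692933630, c(20,15) = 973941900, c(20,16) = 34916946.

20692933630, 973941900, 34916946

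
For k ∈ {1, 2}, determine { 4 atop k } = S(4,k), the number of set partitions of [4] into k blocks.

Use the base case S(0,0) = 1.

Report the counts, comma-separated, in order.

@1  (1,1):0·1+1→1
@2  (2,1):1·1+0→1, (2,2):0·2+1→1
@3  (3,1):1·1+0→1, (3,2):1·2+1→3
@4  (4,1):1·1+0→1, (4,2):3·2+1→7
Read S(4,1) = 1, S(4,2) = 7.

1, 7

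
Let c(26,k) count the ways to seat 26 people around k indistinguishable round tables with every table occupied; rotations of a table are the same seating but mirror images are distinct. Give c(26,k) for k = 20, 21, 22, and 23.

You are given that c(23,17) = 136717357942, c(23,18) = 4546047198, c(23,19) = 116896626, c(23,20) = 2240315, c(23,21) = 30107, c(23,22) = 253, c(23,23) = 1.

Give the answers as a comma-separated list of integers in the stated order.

696829576300, 17247104875, 333685495, 4858750

@24  (24,18):4546047198·23+136717357942→241276443496, (24,19):116896626·23+4546047198→7234669596, (24,20):2240315·23+116896626→168423871, (24,21):30107·23+2240315→2932776, (24,22):253·23+30107→35926, (24,23):1·23+253→276
@25  (25,19):7234669596·24+241276443496→414908513800, (25,20):168423871·24+7234669596→11276842500, (25,21):2932776·24+168423871→238810495, (25,22):35926·24+2932776→3795000, (25,23):276·24+35926→42550
@26  (26,20):11276842500·25+414908513800→696829576300, (26,21):238810495·25+11276842500→17247104875, (26,22):3795000·25+238810495→333685495, (26,23):42550·25+3795000→4858750
Read c(26,20) = 696829576300, c(26,21) = 17247104875, c(26,22) = 333685495, c(26,23) = 4858750.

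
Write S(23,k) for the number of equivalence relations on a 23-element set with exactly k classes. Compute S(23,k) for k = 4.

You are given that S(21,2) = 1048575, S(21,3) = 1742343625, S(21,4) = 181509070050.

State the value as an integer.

2916342574750

r22: T_22,3=3×1742343625+1048575=5228079450; T_22,4=4×181509070050+1742343625=727778623825
r23: T_23,4=4×727778623825+5228079450=2916342574750
Read S(23,4) = 2916342574750.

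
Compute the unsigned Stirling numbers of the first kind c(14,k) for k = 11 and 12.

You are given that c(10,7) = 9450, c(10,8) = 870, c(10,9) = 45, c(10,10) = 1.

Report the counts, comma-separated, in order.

i=11: T(11,8)=9450+10·870=18150 | T(11,9)=870+10·45=1320 | T(11,10)=45+10·1=55 | T(11,11)=1+10·0=1
i=12: T(12,9)=18150+11·1320=32670 | T(12,10)=1320+11·55=1925 | T(12,11)=55+11·1=66 | T(12,12)=1+11·0=1
i=13: T(13,10)=32670+12·1925=55770 | T(13,11)=1925+12·66=2717 | T(13,12)=66+12·1=78
i=14: T(14,11)=55770+13·2717=91091 | T(14,12)=2717+13·78=3731
Read c(14,11) = 91091, c(14,12) = 3731.

91091, 3731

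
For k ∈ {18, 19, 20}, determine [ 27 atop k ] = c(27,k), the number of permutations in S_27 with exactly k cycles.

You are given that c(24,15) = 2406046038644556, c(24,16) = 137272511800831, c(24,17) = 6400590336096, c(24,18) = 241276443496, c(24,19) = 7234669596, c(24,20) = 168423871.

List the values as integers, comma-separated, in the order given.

r25: T_25,16=24×137272511800831+2406046038644556=5700586321864500; T_25,17=24×6400590336096+137272511800831=290886679867135; T_25,18=24×241276443496+6400590336096=12191224980000; T_25,19=24×7234669596+241276443496=414908513800; T_25,20=24×168423871+7234669596=11276842500
r26: T_26,17=25×290886679867135+5700586321864500=12972753318542875; T_26,18=25×12191224980000+290886679867135=595667304367135; T_26,19=25×414908513800+12191224980000=22563937825000; T_26,20=25×11276842500+414908513800=696829576300
r27: T_27,18=26×595667304367135+12972753318542875=28460103232088385; T_27,19=26×22563937825000+595667304367135=1182329687817135; T_27,20=26×696829576300+22563937825000=40681506808800
Read c(27,18) = 28460103232088385, c(27,19) = 1182329687817135, c(27,20) = 40681506808800.

28460103232088385, 1182329687817135, 40681506808800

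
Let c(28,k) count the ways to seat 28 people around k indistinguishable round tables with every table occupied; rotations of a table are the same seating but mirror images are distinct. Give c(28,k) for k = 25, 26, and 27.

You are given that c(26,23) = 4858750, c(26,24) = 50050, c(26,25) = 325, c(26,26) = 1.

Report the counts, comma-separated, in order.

r27: T_27,24=26×50050+4858750=6160050; T_27,25=26×325+50050=58500; T_27,26=26×1+325=351; T_27,27=26×0+1=1
r28: T_28,25=27×58500+6160050=7739550; T_28,26=27×351+58500=67977; T_28,27=27×1+351=378
Read c(28,25) = 7739550, c(28,26) = 67977, c(28,27) = 378.

7739550, 67977, 378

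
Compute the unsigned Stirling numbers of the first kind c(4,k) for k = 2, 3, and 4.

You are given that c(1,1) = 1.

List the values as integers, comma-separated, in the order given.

row 2: T[2][1]=1·1+0=1  T[2][2]=1·0+1=1
row 3: T[3][1]=2·1+0=2  T[3][2]=2·1+1=3  T[3][3]=2·0+1=1
row 4: T[4][2]=3·3+2=11  T[4][3]=3·1+3=6  T[4][4]=3·0+1=1
Read c(4,2) = 11, c(4,3) = 6, c(4,4) = 1.

11, 6, 1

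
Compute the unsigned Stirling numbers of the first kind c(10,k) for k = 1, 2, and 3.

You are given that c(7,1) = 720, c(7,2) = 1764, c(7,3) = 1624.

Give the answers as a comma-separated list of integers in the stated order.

@8  (8,1):720·7+0→5040, (8,2):1764·7+720→13068, (8,3):1624·7+1764→13132
@9  (9,1):5040·8+0→40320, (9,2):13068·8+5040→109584, (9,3):13132·8+13068→118124
@10  (10,1):40320·9+0→362880, (10,2):109584·9+40320→1026576, (10,3):118124·9+109584→1172700
Read c(10,1) = 362880, c(10,2) = 1026576, c(10,3) = 1172700.

362880, 1026576, 1172700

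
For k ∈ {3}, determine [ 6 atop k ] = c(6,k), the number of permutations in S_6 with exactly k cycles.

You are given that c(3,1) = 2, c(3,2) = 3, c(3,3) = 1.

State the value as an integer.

r4: T_4,1=3×2+0=6; T_4,2=3×3+2=11; T_4,3=3×1+3=6
r5: T_5,2=4×11+6=50; T_5,3=4×6+11=35
r6: T_6,3=5×35+50=225
Read c(6,3) = 225.

225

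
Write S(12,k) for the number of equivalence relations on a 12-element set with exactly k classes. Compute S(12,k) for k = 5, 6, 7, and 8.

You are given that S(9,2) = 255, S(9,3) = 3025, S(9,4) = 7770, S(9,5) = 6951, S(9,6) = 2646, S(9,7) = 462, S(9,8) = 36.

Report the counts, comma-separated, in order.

1379400, 1323652, 627396, 159027

[10] T[10,3]:3*3025+255=9330 · T[10,4]:4*7770+3025=34105 · T[10,5]:5*6951+7770=42525 · T[10,6]:6*2646+6951=22827 · T[10,7]:7*462+2646=5880 · T[10,8]:8*36+462=750
[11] T[11,4]:4*34105+9330=145750 · T[11,5]:5*42525+34105=246730 · T[11,6]:6*22827+42525=179487 · T[11,7]:7*5880+22827=63987 · T[11,8]:8*750+5880=11880
[12] T[12,5]:5*246730+145750=1379400 · T[12,6]:6*179487+246730=1323652 · T[12,7]:7*63987+179487=627396 · T[12,8]:8*11880+63987=159027
Read S(12,5) = 1379400, S(12,6) = 1323652, S(12,7) = 627396, S(12,8) = 159027.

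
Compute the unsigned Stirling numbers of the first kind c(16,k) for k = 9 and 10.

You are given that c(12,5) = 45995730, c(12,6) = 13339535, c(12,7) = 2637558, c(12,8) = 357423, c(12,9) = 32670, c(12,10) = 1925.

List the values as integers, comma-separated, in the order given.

8207628000, 928095740

row 13: T[13][6]=12·13339535+45995730=206070150  T[13][7]=12·2637558+13339535=44990231  T[13][8]=12·357423+2637558=6926634  T[13][9]=12·32670+357423=749463  T[13][10]=12·1925+32670=55770
row 14: T[14][7]=13·44990231+206070150=790943153  T[14][8]=13·6926634+44990231=135036473  T[14][9]=13·749463+6926634=16669653  T[14][10]=13·55770+749463=1474473
row 15: T[15][8]=14·135036473+790943153=2681453775  T[15][9]=14·16669653+135036473=368411615  T[15][10]=14·1474473+16669653=37312275
row 16: T[16][9]=15·368411615+2681453775=8207628000  T[16][10]=15·37312275+368411615=928095740
Read c(16,9) = 8207628000, c(16,10) = 928095740.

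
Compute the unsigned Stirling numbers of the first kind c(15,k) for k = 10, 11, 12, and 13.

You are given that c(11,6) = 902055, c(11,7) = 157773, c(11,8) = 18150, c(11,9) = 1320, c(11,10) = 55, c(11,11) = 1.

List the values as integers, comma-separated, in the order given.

i=12: T(12,7)=902055+11·157773=2637558 | T(12,8)=157773+11·18150=357423 | T(12,9)=18150+11·1320=32670 | T(12,10)=1320+11·55=1925 | T(12,11)=55+11·1=66 | T(12,12)=1+11·0=1
i=13: T(13,8)=2637558+12·357423=6926634 | T(13,9)=357423+12·32670=749463 | T(13,10)=32670+12·1925=55770 | T(13,11)=1925+12·66=2717 | T(13,12)=66+12·1=78 | T(13,13)=1+12·0=1
i=14: T(14,9)=6926634+13·749463=16669653 | T(14,10)=749463+13·55770=1474473 | T(14,11)=55770+13·2717=91091 | T(14,12)=2717+13·78=3731 | T(14,13)=78+13·1=91
i=15: T(15,10)=16669653+14·1474473=37312275 | T(15,11)=1474473+14·91091=2749747 | T(15,12)=91091+14·3731=143325 | T(15,13)=3731+14·91=5005
Read c(15,10) = 37312275, c(15,11) = 2749747, c(15,12) = 143325, c(15,13) = 5005.

37312275, 2749747, 143325, 5005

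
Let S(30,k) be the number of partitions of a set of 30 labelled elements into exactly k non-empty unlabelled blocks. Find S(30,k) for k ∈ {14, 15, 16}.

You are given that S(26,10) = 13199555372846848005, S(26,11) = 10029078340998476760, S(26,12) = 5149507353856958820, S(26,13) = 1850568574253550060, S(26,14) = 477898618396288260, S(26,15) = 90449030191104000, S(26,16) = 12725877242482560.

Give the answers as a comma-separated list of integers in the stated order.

42337710060168129525765, 12879868072770626040000, 2940812098256837097720

@27  (27,11):10029078340998476760·11+13199555372846848005→123519417123830092365, (27,12):5149507353856958820·12+10029078340998476760→71823166587281982600, (27,13):1850568574253550060·13+5149507353856958820→29206898819153109600, (27,14):477898618396288260·14+1850568574253550060→8541149231801585700, (27,15):90449030191104000·15+477898618396288260→1834634071262848260, (27,16):12725877242482560·16+90449030191104000→294063066070824960
@28  (28,12):71823166587281982600·12+123519417123830092365→985397416171213883565, (28,13):29206898819153109600·13+71823166587281982600→451512851236272407400, (28,14):8541149231801585700·14+29206898819153109600→148782988064375309400, (28,15):1834634071262848260·15+8541149231801585700→36060660300744309600, (28,16):294063066070824960·16+1834634071262848260→6539643128396047620
@29  (29,13):451512851236272407400·13+985397416171213883565→6855064482242755179765, (29,14):148782988064375309400·14+451512851236272407400→2534474684137526739000, (29,15):36060660300744309600·15+148782988064375309400→689692892575539953400, (29,16):6539643128396047620·16+36060660300744309600→140694950355081071520
@30  (30,14):2534474684137526739000·14+6855064482242755179765→42337710060168129525765, (30,15):689692892575539953400·15+2534474684137526739000→12879868072770626040000, (30,16):140694950355081071520·16+689692892575539953400→2940812098256837097720
Read S(30,14) = 42337710060168129525765, S(30,15) = 12879868072770626040000, S(30,16) = 2940812098256837097720.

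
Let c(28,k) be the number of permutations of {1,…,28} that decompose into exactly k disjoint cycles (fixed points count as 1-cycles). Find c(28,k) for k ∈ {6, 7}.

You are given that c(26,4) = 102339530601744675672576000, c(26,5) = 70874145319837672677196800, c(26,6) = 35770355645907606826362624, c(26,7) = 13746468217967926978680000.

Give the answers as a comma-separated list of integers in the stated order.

r27: T_27,5=26×70874145319837672677196800+102339530601744675672576000=1945067308917524165279692800; T_27,6=26×35770355645907606826362624+70874145319837672677196800=1000903392113435450162625024; T_27,7=26×13746468217967926978680000+35770355645907606826362624=393178529313073708272042624
r28: T_28,6=27×1000903392113435450162625024+1945067308917524165279692800=28969458895980281319670568448; T_28,7=27×393178529313073708272042624+1000903392113435450162625024=11616723683566425573507775872
Read c(28,6) = 28969458895980281319670568448, c(28,7) = 11616723683566425573507775872.

28969458895980281319670568448, 11616723683566425573507775872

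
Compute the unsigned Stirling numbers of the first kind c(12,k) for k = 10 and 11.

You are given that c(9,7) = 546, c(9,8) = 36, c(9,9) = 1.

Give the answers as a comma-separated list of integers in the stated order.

@10  (10,8):36·9+546→870, (10,9):1·9+36→45, (10,10):0·9+1→1
@11  (11,9):45·10+870→1320, (11,10):1·10+45→55, (11,11):0·10+1→1
@12  (12,10):55·11+1320→1925, (12,11):1·11+55→66
Read c(12,10) = 1925, c(12,11) = 66.

1925, 66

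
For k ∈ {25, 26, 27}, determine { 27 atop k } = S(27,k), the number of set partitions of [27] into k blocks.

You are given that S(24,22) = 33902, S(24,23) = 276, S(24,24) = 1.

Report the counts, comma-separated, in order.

55575, 351, 1

[25] T[25,23]:23*276+33902=40250 · T[25,24]:24*1+276=300 · T[25,25]:25*0+1=1
[26] T[26,24]:24*300+40250=47450 · T[26,25]:25*1+300=325 · T[26,26]:26*0+1=1
[27] T[27,25]:25*325+47450=55575 · T[27,26]:26*1+325=351 · T[27,27]:27*0+1=1
Read S(27,25) = 55575, S(27,26) = 351, S(27,27) = 1.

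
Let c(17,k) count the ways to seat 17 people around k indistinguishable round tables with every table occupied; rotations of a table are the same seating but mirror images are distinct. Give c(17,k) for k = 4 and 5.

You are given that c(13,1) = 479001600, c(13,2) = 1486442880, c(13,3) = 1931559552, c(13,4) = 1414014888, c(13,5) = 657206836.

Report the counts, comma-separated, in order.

[14] T[14,1]:13*479001600+0=6227020800 · T[14,2]:13*1486442880+479001600=19802759040 · T[14,3]:13*1931559552+1486442880=26596717056 · T[14,4]:13*1414014888+1931559552=20313753096 · T[14,5]:13*657206836+1414014888=9957703756
[15] T[15,2]:14*19802759040+6227020800=283465647360 · T[15,3]:14*26596717056+19802759040=392156797824 · T[15,4]:14*20313753096+26596717056=310989260400 · T[15,5]:14*9957703756+20313753096=159721605680
[16] T[16,3]:15*392156797824+283465647360=6165817614720 · T[16,4]:15*310989260400+392156797824=5056995703824 · T[16,5]:15*159721605680+310989260400=2706813345600
[17] T[17,4]:16*5056995703824+6165817614720=87077748875904 · T[17,5]:16*2706813345600+5056995703824=48366009233424
Read c(17,4) = 87077748875904, c(17,5) = 48366009233424.

87077748875904, 48366009233424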